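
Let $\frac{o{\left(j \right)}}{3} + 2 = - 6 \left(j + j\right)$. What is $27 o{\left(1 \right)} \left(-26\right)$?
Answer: $29484$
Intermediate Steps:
$o{\left(j \right)} = -6 - 36 j$ ($o{\left(j \right)} = -6 + 3 \left(- 6 \left(j + j\right)\right) = -6 + 3 \left(- 6 \cdot 2 j\right) = -6 + 3 \left(- 12 j\right) = -6 - 36 j$)
$27 o{\left(1 \right)} \left(-26\right) = 27 \left(-6 - 36\right) \left(-26\right) = 27 \left(-42\right) \left(-26\right) = \left(-1134\right) \left(-26\right) = 29484$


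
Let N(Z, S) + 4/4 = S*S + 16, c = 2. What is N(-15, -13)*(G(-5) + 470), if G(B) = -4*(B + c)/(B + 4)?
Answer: 84272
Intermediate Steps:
G(B) = -4*(2 + B)/(4 + B) (G(B) = -4*(B + 2)/(B + 4) = -4*(2 + B)/(4 + B))
N(Z, S) = 15 + S² (N(Z, S) = -1 + (S*S + 16) = -1 + (S² + 16) = -1 + (16 + S²) = 15 + S²)
N(-15, -13)*(G(-5) + 470) = (15 + (-13)²)*(4*(-2 - 1*(-5))/(4 - 5) + 470) = (15 + 169)*(4*(-2 + 5)/(-1) + 470) = 184*(4*(-1)*3 + 470) = 184*(-12 + 470) = 184*458 = 84272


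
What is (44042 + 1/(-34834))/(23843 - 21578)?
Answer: 1534159027/78899010 ≈ 19.445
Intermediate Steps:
(44042 + 1/(-34834))/(23843 - 21578) = (44042 - 1/34834)/2265 = (1534159027/34834)*(1/2265) = 1534159027/78899010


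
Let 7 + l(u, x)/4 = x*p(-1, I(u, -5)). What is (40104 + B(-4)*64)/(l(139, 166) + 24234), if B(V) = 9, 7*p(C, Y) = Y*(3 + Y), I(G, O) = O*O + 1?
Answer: 47460/111683 ≈ 0.42495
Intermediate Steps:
I(G, O) = 1 + O² (I(G, O) = O² + 1 = 1 + O²)
p(C, Y) = Y*(3 + Y)/7 (p(C, Y) = (Y*(3 + Y))/7 = Y*(3 + Y)/7)
l(u, x) = -28 + 3016*x/7 (l(u, x) = -28 + 4*(x*((1 + (-5)²)*(3 + (1 + (-5)²))/7)) = -28 + 4*(x*((1 + 25)*(3 + (1 + 25))/7)) = -28 + 4*(x*((⅐)*26*(3 + 26))) = -28 + 4*(x*((⅐)*26*29)) = -28 + 4*(x*(754/7)) = -28 + 4*(754*x/7) = -28 + 3016*x/7)
(40104 + B(-4)*64)/(l(139, 166) + 24234) = (40104 + 9*64)/((-28 + (3016/7)*166) + 24234) = (40104 + 576)/((-28 + 500656/7) + 24234) = 40680/(500460/7 + 24234) = 40680/(670098/7) = 40680*(7/670098) = 47460/111683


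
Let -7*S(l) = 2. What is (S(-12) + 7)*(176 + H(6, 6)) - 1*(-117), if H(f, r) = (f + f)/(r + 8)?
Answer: 63919/49 ≈ 1304.5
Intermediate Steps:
H(f, r) = 2*f/(8 + r) (H(f, r) = (2*f)/(8 + r) = 2*f/(8 + r))
S(l) = -2/7 (S(l) = -⅐*2 = -2/7)
(S(-12) + 7)*(176 + H(6, 6)) - 1*(-117) = (-2/7 + 7)*(176 + 2*6/(8 + 6)) - 1*(-117) = 47*(176 + 2*6/14)/7 + 117 = 47*(176 + 2*6*(1/14))/7 + 117 = 47*(176 + 6/7)/7 + 117 = (47/7)*(1238/7) + 117 = 58186/49 + 117 = 63919/49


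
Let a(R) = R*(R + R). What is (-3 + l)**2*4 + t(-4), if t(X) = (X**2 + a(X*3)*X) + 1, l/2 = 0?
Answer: -1099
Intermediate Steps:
l = 0 (l = 2*0 = 0)
a(R) = 2*R**2 (a(R) = R*(2*R) = 2*R**2)
t(X) = 1 + X**2 + 18*X**3 (t(X) = (X**2 + (2*(X*3)**2)*X) + 1 = (X**2 + (2*(3*X)**2)*X) + 1 = (X**2 + (2*(9*X**2))*X) + 1 = (X**2 + (18*X**2)*X) + 1 = (X**2 + 18*X**3) + 1 = 1 + X**2 + 18*X**3)
(-3 + l)**2*4 + t(-4) = (-3 + 0)**2*4 + (1 + (-4)**2 + 18*(-4)**3) = (-3)**2*4 + (1 + 16 + 18*(-64)) = 9*4 + (1 + 16 - 1152) = 36 - 1135 = -1099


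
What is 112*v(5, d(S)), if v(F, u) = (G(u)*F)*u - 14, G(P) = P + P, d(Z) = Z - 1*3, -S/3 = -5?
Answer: 159712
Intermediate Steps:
S = 15 (S = -3*(-5) = 15)
d(Z) = -3 + Z (d(Z) = Z - 3 = -3 + Z)
G(P) = 2*P
v(F, u) = -14 + 2*F*u² (v(F, u) = ((2*u)*F)*u - 14 = (2*F*u)*u - 14 = 2*F*u² - 14 = -14 + 2*F*u²)
112*v(5, d(S)) = 112*(-14 + 2*5*(-3 + 15)²) = 112*(-14 + 2*5*12²) = 112*(-14 + 2*5*144) = 112*(-14 + 1440) = 112*1426 = 159712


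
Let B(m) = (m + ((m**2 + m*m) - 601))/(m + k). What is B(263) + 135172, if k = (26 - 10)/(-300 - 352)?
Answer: 1163328356/8573 ≈ 1.3570e+5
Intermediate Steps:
k = -4/163 (k = 16/(-652) = 16*(-1/652) = -4/163 ≈ -0.024540)
B(m) = (-601 + m + 2*m**2)/(-4/163 + m) (B(m) = (m + ((m**2 + m*m) - 601))/(m - 4/163) = (m + ((m**2 + m**2) - 601))/(-4/163 + m) = (m + (2*m**2 - 601))/(-4/163 + m) = (m + (-601 + 2*m**2))/(-4/163 + m) = (-601 + m + 2*m**2)/(-4/163 + m))
B(263) + 135172 = 163*(-601 + 263 + 2*263**2)/(-4 + 163*263) + 135172 = 163*(-601 + 263 + 2*69169)/(-4 + 42869) + 135172 = 163*(-601 + 263 + 138338)/42865 + 135172 = 163*(1/42865)*138000 + 135172 = 4498800/8573 + 135172 = 1163328356/8573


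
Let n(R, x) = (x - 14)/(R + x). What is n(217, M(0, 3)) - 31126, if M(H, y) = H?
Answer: -964908/31 ≈ -31126.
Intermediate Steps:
n(R, x) = (-14 + x)/(R + x)
n(217, M(0, 3)) - 31126 = (-14 + 0)/(217 + 0) - 31126 = -14/217 - 31126 = (1/217)*(-14) - 31126 = -2/31 - 31126 = -964908/31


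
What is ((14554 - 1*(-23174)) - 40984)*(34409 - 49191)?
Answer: 48130192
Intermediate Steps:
((14554 - 1*(-23174)) - 40984)*(34409 - 49191) = ((14554 + 23174) - 40984)*(-14782) = (37728 - 40984)*(-14782) = -3256*(-14782) = 48130192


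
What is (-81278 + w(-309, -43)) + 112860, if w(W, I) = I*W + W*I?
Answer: 58156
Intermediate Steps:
w(W, I) = 2*I*W (w(W, I) = I*W + I*W = 2*I*W)
(-81278 + w(-309, -43)) + 112860 = (-81278 + 2*(-43)*(-309)) + 112860 = (-81278 + 26574) + 112860 = -54704 + 112860 = 58156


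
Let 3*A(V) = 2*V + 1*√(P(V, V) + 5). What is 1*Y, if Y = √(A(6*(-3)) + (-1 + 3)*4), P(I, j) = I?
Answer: √(-36 + 3*I*√13)/3 ≈ 0.2972 + 2.022*I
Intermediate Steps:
A(V) = √(5 + V)/3 + 2*V/3 (A(V) = (2*V + 1*√(V + 5))/3 = (2*V + 1*√(5 + V))/3 = (2*V + √(5 + V))/3 = (√(5 + V) + 2*V)/3 = √(5 + V)/3 + 2*V/3)
Y = √(-4 + I*√13/3) (Y = √((√(5 + 6*(-3))/3 + 2*(6*(-3))/3) + (-1 + 3)*4) = √((√(5 - 18)/3 + (⅔)*(-18)) + 2*4) = √((√(-13)/3 - 12) + 8) = √(((I*√13)/3 - 12) + 8) = √((I*√13/3 - 12) + 8) = √((-12 + I*√13/3) + 8) = √(-4 + I*√13/3) ≈ 0.2972 + 2.022*I)
1*Y = 1*(√(-36 + 3*I*√13)/3) = √(-36 + 3*I*√13)/3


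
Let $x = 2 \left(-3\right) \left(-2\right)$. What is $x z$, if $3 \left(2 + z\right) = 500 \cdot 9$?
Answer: $17976$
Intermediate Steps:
$z = 1498$ ($z = -2 + \frac{500 \cdot 9}{3} = -2 + \frac{1}{3} \cdot 4500 = -2 + 1500 = 1498$)
$x = 12$ ($x = \left(-6\right) \left(-2\right) = 12$)
$x z = 12 \cdot 1498 = 17976$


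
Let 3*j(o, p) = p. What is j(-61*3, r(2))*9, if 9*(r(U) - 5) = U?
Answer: 47/3 ≈ 15.667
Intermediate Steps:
r(U) = 5 + U/9
j(o, p) = p/3
j(-61*3, r(2))*9 = ((5 + (⅑)*2)/3)*9 = ((5 + 2/9)/3)*9 = ((⅓)*(47/9))*9 = (47/27)*9 = 47/3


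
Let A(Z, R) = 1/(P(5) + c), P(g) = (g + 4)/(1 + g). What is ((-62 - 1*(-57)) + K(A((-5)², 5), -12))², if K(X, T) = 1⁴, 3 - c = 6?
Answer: 16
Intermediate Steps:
c = -3 (c = 3 - 1*6 = 3 - 6 = -3)
P(g) = (4 + g)/(1 + g)
A(Z, R) = -⅔ (A(Z, R) = 1/((4 + 5)/(1 + 5) - 3) = 1/(9/6 - 3) = 1/((⅙)*9 - 3) = 1/(3/2 - 3) = 1/(-3/2) = -⅔)
K(X, T) = 1
((-62 - 1*(-57)) + K(A((-5)², 5), -12))² = ((-62 - 1*(-57)) + 1)² = ((-62 + 57) + 1)² = (-5 + 1)² = (-4)² = 16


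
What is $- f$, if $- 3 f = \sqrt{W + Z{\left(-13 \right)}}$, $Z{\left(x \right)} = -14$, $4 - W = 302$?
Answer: $\frac{2 i \sqrt{78}}{3} \approx 5.8878 i$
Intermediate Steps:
$W = -298$ ($W = 4 - 302 = -298$)
$f = - \frac{2 i \sqrt{78}}{3}$ ($f = - \frac{\sqrt{-298 - 14}}{3} = - \frac{\sqrt{-312}}{3} = - \frac{2 i \sqrt{78}}{3} \approx - 5.8878 i$)
$- f = - \frac{\left(-2\right) i \sqrt{78}}{3} = \frac{2 i \sqrt{78}}{3}$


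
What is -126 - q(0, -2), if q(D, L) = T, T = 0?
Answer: -126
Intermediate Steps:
q(D, L) = 0
-126 - q(0, -2) = -126 - 1*0 = -126 + 0 = -126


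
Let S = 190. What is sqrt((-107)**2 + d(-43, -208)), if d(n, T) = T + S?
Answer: sqrt(11431) ≈ 106.92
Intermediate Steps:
d(n, T) = 190 + T (d(n, T) = T + 190 = 190 + T)
sqrt((-107)**2 + d(-43, -208)) = sqrt((-107)**2 + (190 - 208)) = sqrt(11449 - 18) = sqrt(11431)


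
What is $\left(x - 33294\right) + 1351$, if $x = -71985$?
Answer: $-103928$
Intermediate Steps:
$\left(x - 33294\right) + 1351 = \left(-71985 - 33294\right) + 1351 = -105279 + 1351 = -103928$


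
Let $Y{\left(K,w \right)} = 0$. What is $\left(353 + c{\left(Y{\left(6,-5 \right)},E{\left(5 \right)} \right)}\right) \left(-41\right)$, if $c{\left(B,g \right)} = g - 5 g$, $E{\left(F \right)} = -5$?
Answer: $-15293$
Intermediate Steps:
$c{\left(B,g \right)} = - 4 g$
$\left(353 + c{\left(Y{\left(6,-5 \right)},E{\left(5 \right)} \right)}\right) \left(-41\right) = \left(353 - -20\right) \left(-41\right) = \left(353 + 20\right) \left(-41\right) = 373 \left(-41\right) = -15293$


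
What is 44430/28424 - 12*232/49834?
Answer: 533748051/354120404 ≈ 1.5072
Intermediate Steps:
44430/28424 - 12*232/49834 = 44430*(1/28424) - 2784*1/49834 = 22215/14212 - 1392/24917 = 533748051/354120404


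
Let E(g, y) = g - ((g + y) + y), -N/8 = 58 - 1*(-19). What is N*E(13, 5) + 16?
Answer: 6176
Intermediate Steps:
N = -616 (N = -8*(58 - 1*(-19)) = -8*(58 + 19) = -8*77 = -616)
E(g, y) = -2*y (E(g, y) = g - (g + 2*y) = g + (-g - 2*y) = -2*y)
N*E(13, 5) + 16 = -(-1232)*5 + 16 = -616*(-10) + 16 = 6160 + 16 = 6176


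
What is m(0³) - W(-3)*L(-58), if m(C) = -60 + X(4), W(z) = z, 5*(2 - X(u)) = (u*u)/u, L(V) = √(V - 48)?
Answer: -294/5 + 3*I*√106 ≈ -58.8 + 30.887*I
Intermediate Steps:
L(V) = √(-48 + V)
X(u) = 2 - u/5 (X(u) = 2 - u*u/(5*u) = 2 - u²/(5*u) = 2 - u/5)
m(C) = -294/5 (m(C) = -60 + (2 - ⅕*4) = -60 + (2 - ⅘) = -60 + 6/5 = -294/5)
m(0³) - W(-3)*L(-58) = -294/5 - (-3)*√(-48 - 58) = -294/5 - (-3)*√(-106) = -294/5 - (-3)*I*√106 = -294/5 + 3*I*√106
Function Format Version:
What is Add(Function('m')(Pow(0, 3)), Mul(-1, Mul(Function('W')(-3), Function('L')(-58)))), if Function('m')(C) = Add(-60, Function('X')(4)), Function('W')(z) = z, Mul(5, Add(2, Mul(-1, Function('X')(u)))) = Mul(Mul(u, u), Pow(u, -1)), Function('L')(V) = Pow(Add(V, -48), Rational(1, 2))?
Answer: Add(Rational(-294, 5), Mul(3, I, Pow(106, Rational(1, 2)))) ≈ Add(-58.800, Mul(30.887, I))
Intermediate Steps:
Function('L')(V) = Pow(Add(-48, V), Rational(1, 2))
Function('X')(u) = Add(2, Mul(Rational(-1, 5), u)) (Function('X')(u) = Add(2, Mul(Rational(-1, 5), Mul(Mul(u, u), Pow(u, -1)))) = Add(2, Mul(Rational(-1, 5), Mul(Pow(u, 2), Pow(u, -1)))) = Add(2, Mul(Rational(-1, 5), u)))
Function('m')(C) = Rational(-294, 5) (Function('m')(C) = Add(-60, Add(2, Mul(Rational(-1, 5), 4))) = Add(-60, Add(2, Rational(-4, 5))) = Add(-60, Rational(6, 5)) = Rational(-294, 5))
Add(Function('m')(Pow(0, 3)), Mul(-1, Mul(Function('W')(-3), Function('L')(-58)))) = Add(Rational(-294, 5), Mul(-1, Mul(-3, Pow(Add(-48, -58), Rational(1, 2))))) = Add(Rational(-294, 5), Mul(-1, Mul(-3, Pow(-106, Rational(1, 2))))) = Add(Rational(-294, 5), Mul(-1, Mul(-3, Mul(I, Pow(106, Rational(1, 2)))))) = Add(Rational(-294, 5), Mul(-1, Mul(-3, I, Pow(106, Rational(1, 2))))) = Add(Rational(-294, 5), Mul(3, I, Pow(106, Rational(1, 2))))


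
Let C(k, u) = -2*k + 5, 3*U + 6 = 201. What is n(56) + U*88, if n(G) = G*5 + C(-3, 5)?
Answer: 6011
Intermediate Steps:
U = 65 (U = -2 + (⅓)*201 = -2 + 67 = 65)
C(k, u) = 5 - 2*k
n(G) = 11 + 5*G (n(G) = G*5 + (5 - 2*(-3)) = 5*G + (5 + 6) = 5*G + 11 = 11 + 5*G)
n(56) + U*88 = (11 + 5*56) + 65*88 = (11 + 280) + 5720 = 291 + 5720 = 6011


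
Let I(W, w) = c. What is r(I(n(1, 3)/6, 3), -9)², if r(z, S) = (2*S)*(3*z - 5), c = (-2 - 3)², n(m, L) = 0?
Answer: 1587600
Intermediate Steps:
c = 25 (c = (-5)² = 25)
I(W, w) = 25
r(z, S) = 2*S*(-5 + 3*z) (r(z, S) = (2*S)*(-5 + 3*z) = 2*S*(-5 + 3*z))
r(I(n(1, 3)/6, 3), -9)² = (2*(-9)*(-5 + 3*25))² = (2*(-9)*(-5 + 75))² = (2*(-9)*70)² = (-1260)² = 1587600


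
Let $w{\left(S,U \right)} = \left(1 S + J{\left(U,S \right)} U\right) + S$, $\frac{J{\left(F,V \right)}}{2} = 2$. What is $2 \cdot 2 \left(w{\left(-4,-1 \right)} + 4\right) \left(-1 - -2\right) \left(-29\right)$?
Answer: $928$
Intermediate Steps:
$J{\left(F,V \right)} = 4$ ($J{\left(F,V \right)} = 2 \cdot 2 = 4$)
$w{\left(S,U \right)} = 2 S + 4 U$ ($w{\left(S,U \right)} = \left(1 S + 4 U\right) + S = \left(S + 4 U\right) + S = 2 S + 4 U$)
$2 \cdot 2 \left(w{\left(-4,-1 \right)} + 4\right) \left(-1 - -2\right) \left(-29\right) = 2 \cdot 2 \left(\left(2 \left(-4\right) + 4 \left(-1\right)\right) + 4\right) \left(-1 - -2\right) \left(-29\right) = 4 \left(\left(-8 - 4\right) + 4\right) \left(-1 + 2\right) \left(-29\right) = 4 \left(-12 + 4\right) 1 \left(-29\right) = 4 \left(\left(-8\right) 1\right) \left(-29\right) = 4 \left(-8\right) \left(-29\right) = \left(-32\right) \left(-29\right) = 928$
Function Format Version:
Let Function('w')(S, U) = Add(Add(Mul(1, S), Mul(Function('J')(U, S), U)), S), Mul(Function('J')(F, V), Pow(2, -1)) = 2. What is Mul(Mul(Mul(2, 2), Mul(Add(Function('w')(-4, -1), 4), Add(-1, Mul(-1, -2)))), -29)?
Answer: 928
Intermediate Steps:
Function('J')(F, V) = 4 (Function('J')(F, V) = Mul(2, 2) = 4)
Function('w')(S, U) = Add(Mul(2, S), Mul(4, U)) (Function('w')(S, U) = Add(Add(Mul(1, S), Mul(4, U)), S) = Add(Add(S, Mul(4, U)), S) = Add(Mul(2, S), Mul(4, U)))
Mul(Mul(Mul(2, 2), Mul(Add(Function('w')(-4, -1), 4), Add(-1, Mul(-1, -2)))), -29) = Mul(Mul(Mul(2, 2), Mul(Add(Add(Mul(2, -4), Mul(4, -1)), 4), Add(-1, Mul(-1, -2)))), -29) = Mul(Mul(4, Mul(Add(Add(-8, -4), 4), Add(-1, 2))), -29) = Mul(Mul(4, Mul(Add(-12, 4), 1)), -29) = Mul(Mul(4, Mul(-8, 1)), -29) = Mul(Mul(4, -8), -29) = Mul(-32, -29) = 928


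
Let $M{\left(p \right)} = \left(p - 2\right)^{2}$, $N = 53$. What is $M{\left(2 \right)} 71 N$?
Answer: $0$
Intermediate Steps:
$M{\left(p \right)} = \left(-2 + p\right)^{2}$
$M{\left(2 \right)} 71 N = \left(-2 + 2\right)^{2} \cdot 71 \cdot 53 = 0^{2} \cdot 71 \cdot 53 = 0 \cdot 71 \cdot 53 = 0 \cdot 53 = 0$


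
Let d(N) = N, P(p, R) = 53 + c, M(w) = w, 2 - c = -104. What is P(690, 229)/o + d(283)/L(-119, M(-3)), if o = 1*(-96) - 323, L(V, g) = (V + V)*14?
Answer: -648365/1396108 ≈ -0.46441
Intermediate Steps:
c = 106 (c = 2 - 1*(-104) = 2 + 104 = 106)
P(p, R) = 159 (P(p, R) = 53 + 106 = 159)
L(V, g) = 28*V (L(V, g) = (2*V)*14 = 28*V)
o = -419 (o = -96 - 323 = -419)
P(690, 229)/o + d(283)/L(-119, M(-3)) = 159/(-419) + 283/((28*(-119))) = 159*(-1/419) + 283/(-3332) = -159/419 + 283*(-1/3332) = -159/419 - 283/3332 = -648365/1396108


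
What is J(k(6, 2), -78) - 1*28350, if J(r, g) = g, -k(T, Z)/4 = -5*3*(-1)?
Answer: -28428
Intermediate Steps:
k(T, Z) = -60 (k(T, Z) = -4*(-5*3)*(-1) = -(-60)*(-1) = -4*15 = -60)
J(k(6, 2), -78) - 1*28350 = -78 - 1*28350 = -78 - 28350 = -28428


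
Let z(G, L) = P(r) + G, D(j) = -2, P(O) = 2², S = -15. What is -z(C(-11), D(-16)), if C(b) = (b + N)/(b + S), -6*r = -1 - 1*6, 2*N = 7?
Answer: -223/52 ≈ -4.2885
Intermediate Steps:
N = 7/2 (N = (½)*7 = 7/2 ≈ 3.5000)
r = 7/6 (r = -(-1 - 1*6)/6 = -(-1 - 6)/6 = -⅙*(-7) = 7/6 ≈ 1.1667)
P(O) = 4
C(b) = (7/2 + b)/(-15 + b) (C(b) = (b + 7/2)/(b - 15) = (7/2 + b)/(-15 + b))
z(G, L) = 4 + G
-z(C(-11), D(-16)) = -(4 + (7/2 - 11)/(-15 - 11)) = -(4 - 15/2/(-26)) = -(4 - 1/26*(-15/2)) = -(4 + 15/52) = -1*223/52 = -223/52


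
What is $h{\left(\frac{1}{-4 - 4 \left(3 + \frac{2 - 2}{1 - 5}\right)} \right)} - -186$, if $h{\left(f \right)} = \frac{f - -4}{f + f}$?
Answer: $\frac{309}{2} \approx 154.5$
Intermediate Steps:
$h{\left(f \right)} = \frac{4 + f}{2 f}$ ($h{\left(f \right)} = \frac{f + 4}{2 f} = \left(4 + f\right) \frac{1}{2 f} = \frac{4 + f}{2 f}$)
$h{\left(\frac{1}{-4 - 4 \left(3 + \frac{2 - 2}{1 - 5}\right)} \right)} - -186 = \frac{4 + \frac{1}{-4 - 4 \left(3 + \frac{2 - 2}{1 - 5}\right)}}{2 \frac{1}{-4 - 4 \left(3 + \frac{2 - 2}{1 - 5}\right)}} - -186 = \frac{4 + \frac{1}{-4 - 4 \left(3 + \frac{0}{-4}\right)}}{2 \frac{1}{-4 - 4 \left(3 + \frac{0}{-4}\right)}} + 186 = \frac{4 + \frac{1}{-4 - 4 \left(3 + 0 \left(- \frac{1}{4}\right)\right)}}{2 \frac{1}{-4 - 4 \left(3 + 0 \left(- \frac{1}{4}\right)\right)}} + 186 = \frac{4 + \frac{1}{-4 - 4 \left(3 + 0\right)}}{2 \frac{1}{-4 - 4 \left(3 + 0\right)}} + 186 = \frac{4 + \frac{1}{-4 - 12}}{2 \frac{1}{-4 - 12}} + 186 = \frac{4 + \frac{1}{-16}}{2 \frac{1}{-16}} + 186 = \frac{4 - \frac{1}{16}}{2 \left(- \frac{1}{16}\right)} + 186 = \frac{1}{2} \left(-16\right) \frac{63}{16} + 186 = - \frac{63}{2} + 186 = \frac{309}{2}$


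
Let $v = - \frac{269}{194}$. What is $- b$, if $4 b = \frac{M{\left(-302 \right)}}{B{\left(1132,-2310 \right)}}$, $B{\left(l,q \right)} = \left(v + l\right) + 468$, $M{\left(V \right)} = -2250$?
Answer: $\frac{12125}{34459} \approx 0.35187$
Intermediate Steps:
$v = - \frac{269}{194}$ ($v = \left(-269\right) \frac{1}{194} = - \frac{269}{194} \approx -1.3866$)
$B{\left(l,q \right)} = \frac{90523}{194} + l$ ($B{\left(l,q \right)} = \left(- \frac{269}{194} + l\right) + 468 = \frac{90523}{194} + l$)
$b = - \frac{12125}{34459}$ ($b = \frac{\left(-2250\right) \frac{1}{\frac{90523}{194} + 1132}}{4} = \frac{\left(-2250\right) \frac{1}{\frac{310131}{194}}}{4} = \frac{\left(-2250\right) \frac{194}{310131}}{4} = \frac{1}{4} \left(- \frac{48500}{34459}\right) = - \frac{12125}{34459} \approx -0.35187$)
$- b = \left(-1\right) \left(- \frac{12125}{34459}\right) = \frac{12125}{34459}$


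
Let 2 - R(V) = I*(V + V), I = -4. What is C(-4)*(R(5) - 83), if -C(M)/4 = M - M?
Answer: 0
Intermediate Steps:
C(M) = 0 (C(M) = -4*(M - M) = -4*0 = 0)
R(V) = 2 + 8*V (R(V) = 2 - (-4)*(V + V) = 2 - (-4)*2*V = 2 - (-8)*V = 2 + 8*V)
C(-4)*(R(5) - 83) = 0*((2 + 8*5) - 83) = 0*((2 + 40) - 83) = 0*(42 - 83) = 0*(-41) = 0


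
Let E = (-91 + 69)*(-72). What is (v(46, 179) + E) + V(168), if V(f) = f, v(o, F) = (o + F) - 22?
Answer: 1955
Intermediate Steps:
v(o, F) = -22 + F + o (v(o, F) = (F + o) - 22 = -22 + F + o)
E = 1584 (E = -22*(-72) = 1584)
(v(46, 179) + E) + V(168) = ((-22 + 179 + 46) + 1584) + 168 = (203 + 1584) + 168 = 1787 + 168 = 1955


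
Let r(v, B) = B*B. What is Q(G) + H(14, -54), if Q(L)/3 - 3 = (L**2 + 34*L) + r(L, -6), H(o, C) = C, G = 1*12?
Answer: 1719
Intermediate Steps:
G = 12
r(v, B) = B**2
Q(L) = 117 + 3*L**2 + 102*L (Q(L) = 9 + 3*((L**2 + 34*L) + (-6)**2) = 9 + 3*((L**2 + 34*L) + 36) = 9 + 3*(36 + L**2 + 34*L) = 9 + (108 + 3*L**2 + 102*L) = 117 + 3*L**2 + 102*L)
Q(G) + H(14, -54) = (117 + 3*12**2 + 102*12) - 54 = (117 + 3*144 + 1224) - 54 = (117 + 432 + 1224) - 54 = 1773 - 54 = 1719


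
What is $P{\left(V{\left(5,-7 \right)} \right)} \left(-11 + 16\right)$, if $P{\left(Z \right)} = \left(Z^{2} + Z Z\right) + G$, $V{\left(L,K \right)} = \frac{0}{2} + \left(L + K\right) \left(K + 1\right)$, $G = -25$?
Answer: $1315$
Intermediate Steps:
$V{\left(L,K \right)} = \left(1 + K\right) \left(K + L\right)$ ($V{\left(L,K \right)} = 0 \cdot \frac{1}{2} + \left(K + L\right) \left(1 + K\right) = 0 + \left(1 + K\right) \left(K + L\right) = \left(1 + K\right) \left(K + L\right)$)
$P{\left(Z \right)} = -25 + 2 Z^{2}$ ($P{\left(Z \right)} = \left(Z^{2} + Z Z\right) - 25 = \left(Z^{2} + Z^{2}\right) - 25 = 2 Z^{2} - 25 = -25 + 2 Z^{2}$)
$P{\left(V{\left(5,-7 \right)} \right)} \left(-11 + 16\right) = \left(-25 + 2 \left(-7 + 5 + \left(-7\right)^{2} - 35\right)^{2}\right) \left(-11 + 16\right) = \left(-25 + 2 \left(-7 + 5 + 49 - 35\right)^{2}\right) 5 = \left(-25 + 2 \cdot 12^{2}\right) 5 = \left(-25 + 2 \cdot 144\right) 5 = \left(-25 + 288\right) 5 = 263 \cdot 5 = 1315$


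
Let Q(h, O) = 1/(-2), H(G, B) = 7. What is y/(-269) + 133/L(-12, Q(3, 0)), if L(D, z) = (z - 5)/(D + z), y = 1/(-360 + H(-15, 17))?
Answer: 315732036/1044527 ≈ 302.27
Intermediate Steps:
y = -1/353 (y = 1/(-360 + 7) = 1/(-353) = -1/353 ≈ -0.0028329)
Q(h, O) = -½
L(D, z) = (-5 + z)/(D + z)
y/(-269) + 133/L(-12, Q(3, 0)) = -1/353/(-269) + 133/(((-5 - ½)/(-12 - ½))) = -1/353*(-1/269) + 133/((-11/2/(-25/2))) = 1/94957 + 133/((-2/25*(-11/2))) = 1/94957 + 133/(11/25) = 1/94957 + 133*(25/11) = 1/94957 + 3325/11 = 315732036/1044527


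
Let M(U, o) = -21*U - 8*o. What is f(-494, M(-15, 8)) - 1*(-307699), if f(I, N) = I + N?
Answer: 307456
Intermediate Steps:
f(-494, M(-15, 8)) - 1*(-307699) = (-494 + (-21*(-15) - 8*8)) - 1*(-307699) = (-494 + (315 - 64)) + 307699 = (-494 + 251) + 307699 = -243 + 307699 = 307456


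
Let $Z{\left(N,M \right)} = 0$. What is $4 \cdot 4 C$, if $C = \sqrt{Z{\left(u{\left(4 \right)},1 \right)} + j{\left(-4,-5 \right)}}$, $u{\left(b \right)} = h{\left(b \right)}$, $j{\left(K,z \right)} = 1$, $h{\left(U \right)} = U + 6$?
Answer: $16$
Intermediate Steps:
$h{\left(U \right)} = 6 + U$
$u{\left(b \right)} = 6 + b$
$C = 1$ ($C = \sqrt{0 + 1} = \sqrt{1} = 1$)
$4 \cdot 4 C = 4 \cdot 4 \cdot 1 = 16 \cdot 1 = 16$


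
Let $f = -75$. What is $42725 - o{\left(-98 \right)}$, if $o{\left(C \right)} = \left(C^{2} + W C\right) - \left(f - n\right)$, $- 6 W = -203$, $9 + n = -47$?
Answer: $\frac{109253}{3} \approx 36418.0$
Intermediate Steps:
$n = -56$ ($n = -9 - 47 = -56$)
$W = \frac{203}{6}$ ($W = \left(- \frac{1}{6}\right) \left(-203\right) = \frac{203}{6} \approx 33.833$)
$o{\left(C \right)} = 19 + C^{2} + \frac{203 C}{6}$ ($o{\left(C \right)} = \left(C^{2} + \frac{203 C}{6}\right) - -19 = \left(C^{2} + \frac{203 C}{6}\right) + \left(-56 + 75\right) = \left(C^{2} + \frac{203 C}{6}\right) + 19 = 19 + C^{2} + \frac{203 C}{6}$)
$42725 - o{\left(-98 \right)} = 42725 - \left(19 + \left(-98\right)^{2} + \frac{203}{6} \left(-98\right)\right) = 42725 - \left(19 + 9604 - \frac{9947}{3}\right) = 42725 - \frac{18922}{3} = \frac{109253}{3}$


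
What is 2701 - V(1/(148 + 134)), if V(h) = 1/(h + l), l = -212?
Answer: 161474165/59783 ≈ 2701.0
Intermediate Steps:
V(h) = 1/(-212 + h) (V(h) = 1/(h - 212) = 1/(-212 + h))
2701 - V(1/(148 + 134)) = 2701 - 1/(-212 + 1/(148 + 134)) = 2701 - 1/(-212 + 1/282) = 2701 - 1/(-59783/282) = 2701 - 1*(-282/59783) = 2701 + 282/59783 = 161474165/59783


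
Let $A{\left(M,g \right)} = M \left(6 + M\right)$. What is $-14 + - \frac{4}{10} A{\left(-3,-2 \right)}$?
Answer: $- \frac{52}{5} \approx -10.4$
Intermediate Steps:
$-14 + - \frac{4}{10} A{\left(-3,-2 \right)} = -14 + - \frac{4}{10} \left(- 3 \left(6 - 3\right)\right) = -14 + \left(-4\right) \frac{1}{10} \left(\left(-3\right) 3\right) = -14 - - \frac{18}{5} = -14 + \frac{18}{5} = - \frac{52}{5}$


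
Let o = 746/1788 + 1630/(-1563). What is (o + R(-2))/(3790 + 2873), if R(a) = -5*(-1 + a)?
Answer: 6695203/3103452162 ≈ 0.0021573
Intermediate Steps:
R(a) = 5 - 5*a
o = -291407/465774 (o = 746*(1/1788) + 1630*(-1/1563) = 373/894 - 1630/1563 = -291407/465774 ≈ -0.62564)
(o + R(-2))/(3790 + 2873) = (-291407/465774 + (5 - 5*(-2)))/(3790 + 2873) = (-291407/465774 + (5 + 10))/6663 = (-291407/465774 + 15)*(1/6663) = (6695203/465774)*(1/6663) = 6695203/3103452162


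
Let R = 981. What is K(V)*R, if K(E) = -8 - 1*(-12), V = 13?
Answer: 3924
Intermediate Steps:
K(E) = 4 (K(E) = -8 + 12 = 4)
K(V)*R = 4*981 = 3924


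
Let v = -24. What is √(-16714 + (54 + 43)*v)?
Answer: I*√19042 ≈ 137.99*I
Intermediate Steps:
√(-16714 + (54 + 43)*v) = √(-16714 + (54 + 43)*(-24)) = √(-16714 + 97*(-24)) = √(-16714 - 2328) = √(-19042) = I*√19042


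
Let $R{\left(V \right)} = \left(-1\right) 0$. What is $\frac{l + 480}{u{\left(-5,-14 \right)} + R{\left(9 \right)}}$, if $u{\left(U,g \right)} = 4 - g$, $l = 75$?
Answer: $\frac{185}{6} \approx 30.833$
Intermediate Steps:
$R{\left(V \right)} = 0$
$\frac{l + 480}{u{\left(-5,-14 \right)} + R{\left(9 \right)}} = \frac{75 + 480}{\left(4 - -14\right) + 0} = \frac{555}{\left(4 + 14\right) + 0} = \frac{555}{18 + 0} = \frac{555}{18} = 555 \cdot \frac{1}{18} = \frac{185}{6}$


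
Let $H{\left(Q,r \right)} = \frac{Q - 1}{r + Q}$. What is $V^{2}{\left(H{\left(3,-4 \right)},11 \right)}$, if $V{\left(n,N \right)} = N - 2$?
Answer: $81$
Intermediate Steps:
$H{\left(Q,r \right)} = \frac{-1 + Q}{Q + r}$
$V{\left(n,N \right)} = -2 + N$ ($V{\left(n,N \right)} = N - 2 = -2 + N$)
$V^{2}{\left(H{\left(3,-4 \right)},11 \right)} = \left(-2 + 11\right)^{2} = 9^{2} = 81$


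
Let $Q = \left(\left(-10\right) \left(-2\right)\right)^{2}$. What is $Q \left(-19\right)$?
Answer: $-7600$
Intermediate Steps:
$Q = 400$ ($Q = 20^{2} = 400$)
$Q \left(-19\right) = 400 \left(-19\right) = -7600$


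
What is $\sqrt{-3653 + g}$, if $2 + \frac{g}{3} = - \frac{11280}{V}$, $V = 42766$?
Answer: $\frac{i \sqrt{1673376209411}}{21383} \approx 60.496 i$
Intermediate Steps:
$g = - \frac{145218}{21383}$ ($g = -6 + 3 \left(- \frac{11280}{42766}\right) = -6 + 3 \left(\left(-11280\right) \frac{1}{42766}\right) = -6 + 3 \left(- \frac{5640}{21383}\right) = -6 - \frac{16920}{21383} = - \frac{145218}{21383} \approx -6.7913$)
$\sqrt{-3653 + g} = \sqrt{-3653 - \frac{145218}{21383}} = \sqrt{- \frac{78257317}{21383}} = \frac{i \sqrt{1673376209411}}{21383}$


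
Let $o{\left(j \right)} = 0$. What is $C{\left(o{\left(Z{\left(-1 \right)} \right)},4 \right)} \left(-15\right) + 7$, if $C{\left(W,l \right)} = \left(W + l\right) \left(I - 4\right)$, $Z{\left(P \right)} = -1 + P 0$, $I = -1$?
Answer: $307$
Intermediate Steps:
$Z{\left(P \right)} = -1$ ($Z{\left(P \right)} = -1 + 0 = -1$)
$C{\left(W,l \right)} = - 5 W - 5 l$ ($C{\left(W,l \right)} = \left(W + l\right) \left(-1 - 4\right) = \left(W + l\right) \left(-5\right) = - 5 W - 5 l$)
$C{\left(o{\left(Z{\left(-1 \right)} \right)},4 \right)} \left(-15\right) + 7 = \left(\left(-5\right) 0 - 20\right) \left(-15\right) + 7 = \left(0 - 20\right) \left(-15\right) + 7 = \left(-20\right) \left(-15\right) + 7 = 300 + 7 = 307$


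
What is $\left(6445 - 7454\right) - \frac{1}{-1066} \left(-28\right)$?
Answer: $- \frac{537811}{533} \approx -1009.0$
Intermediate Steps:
$\left(6445 - 7454\right) - \frac{1}{-1066} \left(-28\right) = -1009 - \left(- \frac{1}{1066}\right) \left(-28\right) = -1009 - \frac{14}{533} = - \frac{537811}{533}$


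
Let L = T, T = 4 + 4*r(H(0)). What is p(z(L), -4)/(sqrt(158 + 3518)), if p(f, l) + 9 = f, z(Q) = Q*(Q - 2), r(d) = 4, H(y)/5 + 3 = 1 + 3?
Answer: 351*sqrt(919)/1838 ≈ 5.7892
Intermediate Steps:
H(y) = 5 (H(y) = -15 + 5*(1 + 3) = -15 + 5*4 = -15 + 20 = 5)
T = 20 (T = 4 + 4*4 = 4 + 16 = 20)
L = 20
z(Q) = Q*(-2 + Q)
p(f, l) = -9 + f
p(z(L), -4)/(sqrt(158 + 3518)) = (-9 + 20*(-2 + 20))/(sqrt(158 + 3518)) = (-9 + 20*18)/(sqrt(3676)) = (-9 + 360)/((2*sqrt(919))) = 351*(sqrt(919)/1838) = 351*sqrt(919)/1838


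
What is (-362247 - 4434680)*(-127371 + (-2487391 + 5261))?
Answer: 12517585803427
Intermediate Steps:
(-362247 - 4434680)*(-127371 + (-2487391 + 5261)) = -4796927*(-127371 - 2482130) = -4796927*(-2609501) = 12517585803427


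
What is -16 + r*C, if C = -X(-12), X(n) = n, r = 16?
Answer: 176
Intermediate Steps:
C = 12 (C = -1*(-12) = 12)
-16 + r*C = -16 + 16*12 = -16 + 192 = 176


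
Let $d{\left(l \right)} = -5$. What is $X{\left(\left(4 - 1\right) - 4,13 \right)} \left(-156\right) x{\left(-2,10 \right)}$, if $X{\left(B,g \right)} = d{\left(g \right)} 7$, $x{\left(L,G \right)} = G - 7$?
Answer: $16380$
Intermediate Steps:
$x{\left(L,G \right)} = -7 + G$ ($x{\left(L,G \right)} = G - 7 = -7 + G$)
$X{\left(B,g \right)} = -35$ ($X{\left(B,g \right)} = \left(-5\right) 7 = -35$)
$X{\left(\left(4 - 1\right) - 4,13 \right)} \left(-156\right) x{\left(-2,10 \right)} = \left(-35\right) \left(-156\right) \left(-7 + 10\right) = 5460 \cdot 3 = 16380$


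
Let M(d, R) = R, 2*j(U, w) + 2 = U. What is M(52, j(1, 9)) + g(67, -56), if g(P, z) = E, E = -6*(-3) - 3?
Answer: 29/2 ≈ 14.500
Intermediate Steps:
j(U, w) = -1 + U/2
E = 15 (E = -2*(-9) - 3 = 18 - 3 = 15)
g(P, z) = 15
M(52, j(1, 9)) + g(67, -56) = (-1 + (1/2)*1) + 15 = (-1 + 1/2) + 15 = -1/2 + 15 = 29/2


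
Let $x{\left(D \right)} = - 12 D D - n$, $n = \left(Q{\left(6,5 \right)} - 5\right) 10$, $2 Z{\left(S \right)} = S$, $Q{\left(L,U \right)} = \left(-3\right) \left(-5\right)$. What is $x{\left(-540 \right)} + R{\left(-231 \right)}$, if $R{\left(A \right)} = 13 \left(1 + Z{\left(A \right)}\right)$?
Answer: $- \frac{7001577}{2} \approx -3.5008 \cdot 10^{6}$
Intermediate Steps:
$Q{\left(L,U \right)} = 15$
$Z{\left(S \right)} = \frac{S}{2}$
$n = 100$ ($n = \left(15 - 5\right) 10 = 10 \cdot 10 = 100$)
$x{\left(D \right)} = -100 - 12 D^{2}$ ($x{\left(D \right)} = - 12 D D - 100 = - 12 D^{2} - 100 = -100 - 12 D^{2}$)
$R{\left(A \right)} = 13 + \frac{13 A}{2}$ ($R{\left(A \right)} = 13 \left(1 + \frac{A}{2}\right) = 13 + \frac{13 A}{2}$)
$x{\left(-540 \right)} + R{\left(-231 \right)} = \left(-100 - 12 \left(-540\right)^{2}\right) + \left(13 + \frac{13}{2} \left(-231\right)\right) = \left(-100 - 3499200\right) + \left(13 - \frac{3003}{2}\right) = \left(-100 - 3499200\right) - \frac{2977}{2} = -3499300 - \frac{2977}{2} = - \frac{7001577}{2}$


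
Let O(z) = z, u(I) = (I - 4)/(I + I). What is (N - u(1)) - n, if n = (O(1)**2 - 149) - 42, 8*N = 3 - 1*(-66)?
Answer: 1601/8 ≈ 200.13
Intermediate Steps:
u(I) = (-4 + I)/(2*I) (u(I) = (-4 + I)/((2*I)) = (-4 + I)*(1/(2*I)) = (-4 + I)/(2*I))
N = 69/8 (N = (3 - 1*(-66))/8 = (3 + 66)/8 = (1/8)*69 = 69/8 ≈ 8.6250)
n = -190 (n = (1**2 - 149) - 42 = (1 - 149) - 42 = -148 - 42 = -190)
(N - u(1)) - n = (69/8 - (-4 + 1)/(2*1)) - 1*(-190) = (69/8 - (-3)/2) + 190 = (69/8 - 1*(-3/2)) + 190 = (69/8 + 3/2) + 190 = 81/8 + 190 = 1601/8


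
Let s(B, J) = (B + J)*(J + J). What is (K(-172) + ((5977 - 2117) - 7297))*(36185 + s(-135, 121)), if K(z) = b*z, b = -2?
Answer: -101441121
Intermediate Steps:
K(z) = -2*z
s(B, J) = 2*J*(B + J) (s(B, J) = (B + J)*(2*J) = 2*J*(B + J))
(K(-172) + ((5977 - 2117) - 7297))*(36185 + s(-135, 121)) = (-2*(-172) + ((5977 - 2117) - 7297))*(36185 + 2*121*(-135 + 121)) = (344 + (3860 - 7297))*(36185 + 2*121*(-14)) = (344 - 3437)*(36185 - 3388) = -3093*32797 = -101441121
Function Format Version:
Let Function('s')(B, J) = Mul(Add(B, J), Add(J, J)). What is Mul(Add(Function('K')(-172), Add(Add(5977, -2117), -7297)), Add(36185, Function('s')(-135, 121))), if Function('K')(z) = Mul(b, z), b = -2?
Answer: -101441121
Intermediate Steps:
Function('K')(z) = Mul(-2, z)
Function('s')(B, J) = Mul(2, J, Add(B, J)) (Function('s')(B, J) = Mul(Add(B, J), Mul(2, J)) = Mul(2, J, Add(B, J)))
Mul(Add(Function('K')(-172), Add(Add(5977, -2117), -7297)), Add(36185, Function('s')(-135, 121))) = Mul(Add(Mul(-2, -172), Add(Add(5977, -2117), -7297)), Add(36185, Mul(2, 121, Add(-135, 121)))) = Mul(Add(344, Add(3860, -7297)), Add(36185, Mul(2, 121, -14))) = Mul(Add(344, -3437), Add(36185, -3388)) = Mul(-3093, 32797) = -101441121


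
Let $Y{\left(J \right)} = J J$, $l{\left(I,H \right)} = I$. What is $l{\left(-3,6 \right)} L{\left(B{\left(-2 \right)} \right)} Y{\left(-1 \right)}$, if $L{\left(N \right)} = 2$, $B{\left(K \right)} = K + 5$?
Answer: $-6$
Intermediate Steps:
$B{\left(K \right)} = 5 + K$
$Y{\left(J \right)} = J^{2}$
$l{\left(-3,6 \right)} L{\left(B{\left(-2 \right)} \right)} Y{\left(-1 \right)} = \left(-3\right) 2 \left(-1\right)^{2} = \left(-6\right) 1 = -6$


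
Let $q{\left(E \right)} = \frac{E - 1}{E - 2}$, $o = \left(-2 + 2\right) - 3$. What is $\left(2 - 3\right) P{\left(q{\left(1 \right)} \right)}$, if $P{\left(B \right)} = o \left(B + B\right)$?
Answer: $0$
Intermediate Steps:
$o = -3$ ($o = 0 - 3 = -3$)
$q{\left(E \right)} = \frac{-1 + E}{-2 + E}$
$P{\left(B \right)} = - 6 B$ ($P{\left(B \right)} = - 3 \left(B + B\right) = - 3 \cdot 2 B = - 6 B$)
$\left(2 - 3\right) P{\left(q{\left(1 \right)} \right)} = \left(2 - 3\right) \left(- 6 \frac{-1 + 1}{-2 + 1}\right) = \left(2 - 3\right) \left(- 6 \frac{1}{-1} \cdot 0\right) = - \left(-6\right) \left(\left(-1\right) 0\right) = - \left(-6\right) 0 = \left(-1\right) 0 = 0$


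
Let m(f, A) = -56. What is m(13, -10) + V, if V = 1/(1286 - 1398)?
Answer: -6273/112 ≈ -56.009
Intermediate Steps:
V = -1/112 (V = 1/(-112) = -1/112 ≈ -0.0089286)
m(13, -10) + V = -56 - 1/112 = -6273/112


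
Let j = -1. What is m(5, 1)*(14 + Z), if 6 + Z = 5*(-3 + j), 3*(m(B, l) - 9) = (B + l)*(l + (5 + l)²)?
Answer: -996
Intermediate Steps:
m(B, l) = 9 + (B + l)*(l + (5 + l)²)/3 (m(B, l) = 9 + ((B + l)*(l + (5 + l)²))/3 = 9 + (B + l)*(l + (5 + l)²)/3)
Z = -26 (Z = -6 + 5*(-3 - 1) = -6 + 5*(-4) = -6 - 20 = -26)
m(5, 1)*(14 + Z) = (9 + (⅓)*1² + (⅓)*5*1 + (⅓)*5*(5 + 1)² + (⅓)*1*(5 + 1)²)*(14 - 26) = (9 + (⅓)*1 + 5/3 + (⅓)*5*6² + (⅓)*1*6²)*(-12) = (9 + ⅓ + 5/3 + (⅓)*5*36 + (⅓)*1*36)*(-12) = (9 + ⅓ + 5/3 + 60 + 12)*(-12) = 83*(-12) = -996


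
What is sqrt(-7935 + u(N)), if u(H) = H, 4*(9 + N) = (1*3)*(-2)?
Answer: I*sqrt(31782)/2 ≈ 89.138*I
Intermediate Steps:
N = -21/2 (N = -9 + ((1*3)*(-2))/4 = -9 + (3*(-2))/4 = -9 + (1/4)*(-6) = -9 - 3/2 = -21/2 ≈ -10.500)
sqrt(-7935 + u(N)) = sqrt(-7935 - 21/2) = sqrt(-15891/2) = I*sqrt(31782)/2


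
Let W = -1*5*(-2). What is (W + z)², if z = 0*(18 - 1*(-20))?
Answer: 100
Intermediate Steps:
W = 10 (W = -5*(-2) = 10)
z = 0 (z = 0*(18 + 20) = 0*38 = 0)
(W + z)² = (10 + 0)² = 10² = 100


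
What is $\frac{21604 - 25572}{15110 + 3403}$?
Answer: $- \frac{3968}{18513} \approx -0.21434$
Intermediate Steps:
$\frac{21604 - 25572}{15110 + 3403} = - \frac{3968}{18513}$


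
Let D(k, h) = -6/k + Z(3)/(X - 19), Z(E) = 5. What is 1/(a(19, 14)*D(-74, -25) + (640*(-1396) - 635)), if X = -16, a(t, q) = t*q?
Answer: -37/33081383 ≈ -1.1185e-6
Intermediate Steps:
a(t, q) = q*t
D(k, h) = -1/7 - 6/k (D(k, h) = -6/k + 5/(-16 - 19) = -6/k + 5/(-35) = -6/k + 5*(-1/35) = -6/k - 1/7 = -1/7 - 6/k)
1/(a(19, 14)*D(-74, -25) + (640*(-1396) - 635)) = 1/((14*19)*((1/7)*(-42 - 1*(-74))/(-74)) + (640*(-1396) - 635)) = 1/(266*((1/7)*(-1/74)*(-42 + 74)) + (-893440 - 635)) = 1/(266*((1/7)*(-1/74)*32) - 894075) = 1/(266*(-16/259) - 894075) = 1/(-608/37 - 894075) = 1/(-33081383/37) = -37/33081383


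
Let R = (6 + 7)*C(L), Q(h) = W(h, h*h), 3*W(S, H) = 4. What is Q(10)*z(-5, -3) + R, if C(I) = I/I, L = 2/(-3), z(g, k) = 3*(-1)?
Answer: 9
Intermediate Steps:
z(g, k) = -3
W(S, H) = 4/3 (W(S, H) = (⅓)*4 = 4/3)
L = -⅔ (L = 2*(-⅓) = -⅔ ≈ -0.66667)
Q(h) = 4/3
C(I) = 1
R = 13 (R = (6 + 7)*1 = 13*1 = 13)
Q(10)*z(-5, -3) + R = (4/3)*(-3) + 13 = -4 + 13 = 9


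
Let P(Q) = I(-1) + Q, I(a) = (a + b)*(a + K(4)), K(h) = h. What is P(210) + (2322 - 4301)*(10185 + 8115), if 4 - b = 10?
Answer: -36215511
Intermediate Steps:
b = -6 (b = 4 - 1*10 = 4 - 10 = -6)
I(a) = (-6 + a)*(4 + a) (I(a) = (a - 6)*(a + 4) = (-6 + a)*(4 + a))
P(Q) = -21 + Q (P(Q) = (-24 + (-1)² - 2*(-1)) + Q = (-24 + 1 + 2) + Q = -21 + Q)
P(210) + (2322 - 4301)*(10185 + 8115) = (-21 + 210) + (2322 - 4301)*(10185 + 8115) = 189 - 1979*18300 = 189 - 36215700 = -36215511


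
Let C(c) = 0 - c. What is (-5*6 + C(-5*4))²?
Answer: 100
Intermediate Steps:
C(c) = -c
(-5*6 + C(-5*4))² = (-5*6 - (-5)*4)² = (-30 - 1*(-20))² = (-30 + 20)² = (-10)² = 100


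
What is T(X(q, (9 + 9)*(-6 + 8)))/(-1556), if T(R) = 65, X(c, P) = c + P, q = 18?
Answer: -65/1556 ≈ -0.041774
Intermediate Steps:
X(c, P) = P + c
T(X(q, (9 + 9)*(-6 + 8)))/(-1556) = 65/(-1556) = 65*(-1/1556) = -65/1556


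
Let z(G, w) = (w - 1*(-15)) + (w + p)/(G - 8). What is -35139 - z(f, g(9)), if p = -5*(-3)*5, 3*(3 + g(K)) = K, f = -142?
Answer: -70307/2 ≈ -35154.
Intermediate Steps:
g(K) = -3 + K/3
p = 75 (p = 15*5 = 75)
z(G, w) = 15 + w + (75 + w)/(-8 + G) (z(G, w) = (w - 1*(-15)) + (w + 75)/(G - 8) = (w + 15) + (75 + w)/(-8 + G) = (15 + w) + (75 + w)/(-8 + G) = 15 + w + (75 + w)/(-8 + G))
-35139 - z(f, g(9)) = -35139 - (-45 - 7*(-3 + (1/3)*9) + 15*(-142) - 142*(-3 + (1/3)*9))/(-8 - 142) = -35139 - (-45 - 7*(-3 + 3) - 2130 - 142*(-3 + 3))/(-150) = -35139 - (-1)*(-45 - 7*0 - 2130 - 142*0)/150 = -35139 - (-1)*(-45 + 0 - 2130 + 0)/150 = -35139 - (-1)*(-2175)/150 = -35139 - 1*29/2 = -35139 - 29/2 = -70307/2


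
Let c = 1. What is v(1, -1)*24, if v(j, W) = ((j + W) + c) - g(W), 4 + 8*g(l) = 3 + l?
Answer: 30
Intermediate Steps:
g(l) = -⅛ + l/8 (g(l) = -½ + (3 + l)/8 = -½ + (3/8 + l/8) = -⅛ + l/8)
v(j, W) = 9/8 + j + 7*W/8 (v(j, W) = ((j + W) + 1) - (-⅛ + W/8) = ((W + j) + 1) + (⅛ - W/8) = (1 + W + j) + (⅛ - W/8) = 9/8 + j + 7*W/8)
v(1, -1)*24 = (9/8 + 1 + (7/8)*(-1))*24 = (9/8 + 1 - 7/8)*24 = (5/4)*24 = 30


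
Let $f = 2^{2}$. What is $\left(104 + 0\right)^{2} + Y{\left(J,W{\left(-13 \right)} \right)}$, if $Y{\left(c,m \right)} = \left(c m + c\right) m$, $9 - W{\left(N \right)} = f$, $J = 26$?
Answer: $11596$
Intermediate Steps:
$f = 4$
$W{\left(N \right)} = 5$ ($W{\left(N \right)} = 9 - 4 = 5$)
$Y{\left(c,m \right)} = m \left(c + c m\right)$ ($Y{\left(c,m \right)} = \left(c + c m\right) m = m \left(c + c m\right)$)
$\left(104 + 0\right)^{2} + Y{\left(J,W{\left(-13 \right)} \right)} = \left(104 + 0\right)^{2} + 26 \cdot 5 \left(1 + 5\right) = 104^{2} + 26 \cdot 5 \cdot 6 = 10816 + 780 = 11596$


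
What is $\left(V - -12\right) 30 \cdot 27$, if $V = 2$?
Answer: $11340$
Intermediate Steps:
$\left(V - -12\right) 30 \cdot 27 = \left(2 - -12\right) 30 \cdot 27 = \left(2 + 12\right) 30 \cdot 27 = 14 \cdot 30 \cdot 27 = 420 \cdot 27 = 11340$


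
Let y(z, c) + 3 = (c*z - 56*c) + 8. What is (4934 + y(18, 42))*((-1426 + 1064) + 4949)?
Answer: 15334341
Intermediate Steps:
y(z, c) = 5 - 56*c + c*z (y(z, c) = -3 + ((c*z - 56*c) + 8) = -3 + ((-56*c + c*z) + 8) = -3 + (8 - 56*c + c*z) = 5 - 56*c + c*z)
(4934 + y(18, 42))*((-1426 + 1064) + 4949) = (4934 + (5 - 56*42 + 42*18))*((-1426 + 1064) + 4949) = (4934 + (5 - 2352 + 756))*(-362 + 4949) = (4934 - 1591)*4587 = 3343*4587 = 15334341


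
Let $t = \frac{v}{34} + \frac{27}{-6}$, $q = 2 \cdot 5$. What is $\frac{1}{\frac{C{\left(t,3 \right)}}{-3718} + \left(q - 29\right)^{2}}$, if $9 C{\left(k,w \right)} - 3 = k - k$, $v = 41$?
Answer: $\frac{11154}{4026593} \approx 0.0027701$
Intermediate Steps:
$q = 10$
$t = - \frac{56}{17}$ ($t = \frac{41}{34} + \frac{27}{-6} = 41 \cdot \frac{1}{34} + 27 \left(- \frac{1}{6}\right) = \frac{41}{34} - \frac{9}{2} = - \frac{56}{17} \approx -3.2941$)
$C{\left(k,w \right)} = \frac{1}{3}$ ($C{\left(k,w \right)} = \frac{1}{3} + \frac{k - k}{9} = \frac{1}{3} + \frac{1}{9} \cdot 0 = \frac{1}{3} + 0 = \frac{1}{3}$)
$\frac{1}{\frac{C{\left(t,3 \right)}}{-3718} + \left(q - 29\right)^{2}} = \frac{1}{\frac{1}{3 \left(-3718\right)} + \left(10 - 29\right)^{2}} = \frac{1}{\frac{1}{3} \left(- \frac{1}{3718}\right) + \left(-19\right)^{2}} = \frac{1}{- \frac{1}{11154} + 361} = \frac{1}{\frac{4026593}{11154}} = \frac{11154}{4026593}$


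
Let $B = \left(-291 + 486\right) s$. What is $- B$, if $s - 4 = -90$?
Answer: $16770$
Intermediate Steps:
$s = -86$ ($s = 4 - 90 = -86$)
$B = -16770$ ($B = \left(-291 + 486\right) \left(-86\right) = 195 \left(-86\right) = -16770$)
$- B = \left(-1\right) \left(-16770\right) = 16770$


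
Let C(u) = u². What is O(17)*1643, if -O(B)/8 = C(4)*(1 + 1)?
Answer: -420608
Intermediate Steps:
O(B) = -256 (O(B) = -8*4²*(1 + 1) = -128*2 = -8*32 = -256)
O(17)*1643 = -256*1643 = -420608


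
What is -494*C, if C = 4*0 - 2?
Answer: 988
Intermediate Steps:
C = -2 (C = 0 - 2 = -2)
-494*C = -494*(-2) = 988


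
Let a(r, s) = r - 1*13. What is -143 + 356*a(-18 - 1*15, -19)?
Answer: -16519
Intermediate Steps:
a(r, s) = -13 + r (a(r, s) = r - 13 = -13 + r)
-143 + 356*a(-18 - 1*15, -19) = -143 + 356*(-13 + (-18 - 1*15)) = -143 + 356*(-13 + (-18 - 15)) = -143 + 356*(-13 - 33) = -143 + 356*(-46) = -143 - 16376 = -16519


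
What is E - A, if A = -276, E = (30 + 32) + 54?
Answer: 392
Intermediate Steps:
E = 116 (E = 62 + 54 = 116)
E - A = 116 - 1*(-276) = 116 + 276 = 392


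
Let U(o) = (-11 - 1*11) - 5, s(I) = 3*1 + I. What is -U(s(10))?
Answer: 27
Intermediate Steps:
s(I) = 3 + I
U(o) = -27 (U(o) = (-11 - 11) - 5 = -22 - 5 = -27)
-U(s(10)) = -1*(-27) = 27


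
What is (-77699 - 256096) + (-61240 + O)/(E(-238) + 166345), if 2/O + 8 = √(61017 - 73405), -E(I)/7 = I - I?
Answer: -172849918073199/517831985 - I*√3097/517831985 ≈ -3.338e+5 - 1.0747e-7*I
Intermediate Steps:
E(I) = 0 (E(I) = -7*(I - I) = -7*0 = 0)
O = 2/(-8 + 2*I*√3097) (O = 2/(-8 + √(61017 - 73405)) = 2/(-8 + √(-12388)) = 2/(-8 + 2*I*√3097) ≈ -0.0012849 - 0.017877*I)
(-77699 - 256096) + (-61240 + O)/(E(-238) + 166345) = (-77699 - 256096) + (-61240 + (-4/3113 - I*√3097/3113))/(0 + 166345) = -333795 + (-190640124/3113 - I*√3097/3113)/166345 = -333795 + (-190640124/3113 - I*√3097/3113)*(1/166345) = -333795 + (-190640124/517831985 - I*√3097/517831985) = -172849918073199/517831985 - I*√3097/517831985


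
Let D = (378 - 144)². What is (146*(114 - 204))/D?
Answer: -365/1521 ≈ -0.23997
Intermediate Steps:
D = 54756 (D = 234² = 54756)
(146*(114 - 204))/D = (146*(114 - 204))/54756 = (146*(-90))*(1/54756) = -13140*1/54756 = -365/1521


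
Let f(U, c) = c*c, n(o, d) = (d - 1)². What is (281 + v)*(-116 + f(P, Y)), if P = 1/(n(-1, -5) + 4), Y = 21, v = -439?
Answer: -51350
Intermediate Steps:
n(o, d) = (-1 + d)²
P = 1/40 (P = 1/((-1 - 5)² + 4) = 1/((-6)² + 4) = 1/(36 + 4) = 1/40 ≈ 0.025000)
f(U, c) = c²
(281 + v)*(-116 + f(P, Y)) = (281 - 439)*(-116 + 21²) = -158*(-116 + 441) = -158*325 = -51350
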